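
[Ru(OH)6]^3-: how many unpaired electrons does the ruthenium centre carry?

1 unpaired electron

Ligand charges: each hydroxide is −1. With an overall charge of −3 the ruthenium centre must be in the +3 oxidation state.
Group 8 minus oxidation state 3 gives a d⁵ configuration.
The spin state decides the count: a 4d ion has a large Δₒ and is invariably low-spin.
An octahedral low-spin d⁵ ion is t₂g⁵e_g⁰, giving 1 unpaired electron.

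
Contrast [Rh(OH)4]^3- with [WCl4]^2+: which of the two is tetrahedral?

[WCl4]^2+

For [Rh(OH)4]^3-: Ligand charges: each hydroxide is −1. With an overall charge of −3 the rhodium centre must be in the +1 oxidation state. Rh sits in group 9, so the d-electron count is 9 − 1 = 8. A 4d d⁸ ion has a large crystal-field splitting; square planar leaves the high-energy d_{x²−y²} orbital empty and maximises CFSE. → square planar.
For [WCl4]^2+: Summing ligand charges against the +2 overall charge gives an oxidation state of +6 for tungsten. Tungsten is a group-6 element; W(VI) is therefore d⁰. A d⁰ ion has no crystal-field stabilisation preference between square planar and tetrahedral, so four ligands adopt the sterically favoured tetrahedral geometry. → tetrahedral.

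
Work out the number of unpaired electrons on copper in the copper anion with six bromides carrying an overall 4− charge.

Summing ligand charges against the −4 overall charge gives an oxidation state of +2 for copper.
Group 11 minus oxidation state 2 gives a d⁹ configuration.
In an octahedral field the d⁹ configuration is t₂g⁶e_g³ (only one arrangement possible), giving 1 unpaired electron.

1 unpaired electron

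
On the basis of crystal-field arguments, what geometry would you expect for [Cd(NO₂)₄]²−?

tetrahedral

Summing ligand charges against the −2 overall charge gives an oxidation state of +2 for cadmium.
Group 12 minus oxidation state 2 gives a d¹⁰ configuration.
Coordination number: 4.
A d¹⁰ ion has no crystal-field stabilisation preference between square planar and tetrahedral, so four ligands adopt the sterically favoured tetrahedral geometry.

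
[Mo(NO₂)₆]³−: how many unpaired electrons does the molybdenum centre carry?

3 unpaired electrons

Ligand charges: each nitro (N-bound nitrite) is −1. With an overall charge of −3 the molybdenum centre must be in the +3 oxidation state.
Mo sits in group 6, so the d-electron count is 6 − 3 = 3.
In an octahedral field the d³ configuration is t₂g³e_g⁰ (only one arrangement possible), giving 3 unpaired electrons.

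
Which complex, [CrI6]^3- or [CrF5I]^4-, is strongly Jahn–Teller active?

[CrF5I]^4-

[CrI6]^3-: Summing ligand charges against the −3 overall charge gives an oxidation state of +3 for chromium. Cr sits in group 6, so the d-electron count is 6 − 3 = 3. The d³ configuration leaves the e_g set evenly filled (or empty) — no strong Jahn–Teller driving force.
[CrF5I]^4-: Each fluoride is −1; each iodide is −1; balancing the −4 overall charge requires Cr(II). Group 6 minus oxidation state 2 gives a d⁴ configuration. Fluoride and iodide are weak-field ligands for a first-row metal, so the complex is high-spin. The t₂g³e_g¹ (high-spin) configuration has an unevenly filled e_g set; the Jahn–Teller theorem predicts a tetragonal distortion (typically axial elongation) to lift the degeneracy.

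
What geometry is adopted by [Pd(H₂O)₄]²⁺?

Summing ligand charges against the +2 overall charge gives an oxidation state of +2 for palladium.
Palladium is a group-10 element; Pd(II) is therefore d⁸.
With 4 monodentate ligands the coordination number is 4.
A 4d d⁸ ion has a large crystal-field splitting; square planar leaves the high-energy d_{x²−y²} orbital empty and maximises CFSE.

square planar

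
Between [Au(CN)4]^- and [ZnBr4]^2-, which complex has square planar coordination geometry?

For [Au(CN)4]^-: Summing ligand charges against the −1 overall charge gives an oxidation state of +3 for gold. Au sits in group 11, so the d-electron count is 11 − 3 = 8. A 5d d⁸ ion has a large crystal-field splitting; square planar leaves the high-energy d_{x²−y²} orbital empty and maximises CFSE. → square planar.
For [ZnBr4]^2-: Each bromide is −1; balancing the −2 overall charge requires Zn(II). Zinc is a group-12 element; Zn(II) is therefore d¹⁰. A d¹⁰ ion has no crystal-field stabilisation preference between square planar and tetrahedral, so four ligands adopt the sterically favoured tetrahedral geometry. → tetrahedral.

[Au(CN)4]^-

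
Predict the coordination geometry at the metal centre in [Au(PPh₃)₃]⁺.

trigonal planar

Ligand charges: triphenylphosphine is neutral. With an overall charge of +1 the gold centre must be in the +1 oxidation state.
Au sits in group 11, so the d-electron count is 11 − 1 = 10.
Coordination number: 3.
Three ligands around a d¹⁰ centre minimise repulsion in a trigonal-planar arrangement.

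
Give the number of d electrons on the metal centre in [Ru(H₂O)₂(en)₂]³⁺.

Ligand charges: water is neutral; ethylenediamine is neutral. With an overall charge of +3 the ruthenium centre must be in the +3 oxidation state.
Group 8 minus oxidation state 3 gives a d⁵ configuration.

d5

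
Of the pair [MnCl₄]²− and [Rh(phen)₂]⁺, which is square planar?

For [MnCl₄]²−: Each chloride is −1; balancing the −2 overall charge requires Mn(II). Mn sits in group 7, so the d-electron count is 7 − 2 = 5. A high-spin d⁵ ion has zero CFSE in either geometry, so four ligands adopt the sterically favoured tetrahedral geometry. → tetrahedral.
For [Rh(phen)₂]⁺: Summing ligand charges against the +1 overall charge gives an oxidation state of +1 for rhodium. Rhodium is a group-9 element; Rh(I) is therefore d⁸. A 4d d⁸ ion has a large crystal-field splitting; square planar leaves the high-energy d_{x²−y²} orbital empty and maximises CFSE. → square planar.

[Rh(phen)₂]⁺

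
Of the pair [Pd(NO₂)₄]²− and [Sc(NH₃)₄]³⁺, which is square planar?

For [Pd(NO₂)₄]²−: Ligand charges: each nitro (N-bound nitrite) is −1. With an overall charge of −2 the palladium centre must be in the +2 oxidation state. Group 10 minus oxidation state 2 gives a d⁸ configuration. A 4d d⁸ ion has a large crystal-field splitting; square planar leaves the high-energy d_{x²−y²} orbital empty and maximises CFSE. → square planar.
For [Sc(NH₃)₄]³⁺: Ligand charges: ammonia is neutral. With an overall charge of +3 the scandium centre must be in the +3 oxidation state. Sc sits in group 3, so the d-electron count is 3 − 3 = 0. A d⁰ ion has no crystal-field stabilisation preference between square planar and tetrahedral, so four ligands adopt the sterically favoured tetrahedral geometry. → tetrahedral.

[Pd(NO₂)₄]²−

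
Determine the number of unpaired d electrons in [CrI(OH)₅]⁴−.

Summing ligand charges against the −4 overall charge gives an oxidation state of +2 for chromium.
Group 6 minus oxidation state 2 gives a d⁴ configuration.
The spin state decides the count: Hydroxide and iodide are weak-field ligands for a first-row metal, so the complex is high-spin.
An octahedral high-spin d⁴ ion is t₂g³e_g¹, giving 4 unpaired electrons.

4 unpaired electrons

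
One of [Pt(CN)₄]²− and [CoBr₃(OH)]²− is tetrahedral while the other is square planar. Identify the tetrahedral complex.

For [Pt(CN)₄]²−: Ligand charges: each cyanide is −1. With an overall charge of −2 the platinum centre must be in the +2 oxidation state. Group 10 minus oxidation state 2 gives a d⁸ configuration. A 5d d⁸ ion has a large crystal-field splitting; square planar leaves the high-energy d_{x²−y²} orbital empty and maximises CFSE. → square planar.
For [CoBr₃(OH)]²−: Summing ligand charges against the −2 overall charge gives an oxidation state of +2 for cobalt. Cobalt is a group-9 element; Co(II) is therefore d⁷. For a high-spin 3d d⁷ ion with weak-field ligands the small Δₜ gives little square-planar CFSE advantage, so four ligands adopt the sterically favoured tetrahedral geometry. → tetrahedral.

[CoBr₃(OH)]²−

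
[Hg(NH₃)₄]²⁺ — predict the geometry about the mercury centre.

Ammonia is neutral; balancing the +2 overall charge requires Hg(II).
Group 12 minus oxidation state 2 gives a d¹⁰ configuration.
With 4 monodentate ligands the coordination number is 4.
A d¹⁰ ion has no crystal-field stabilisation preference between square planar and tetrahedral, so four ligands adopt the sterically favoured tetrahedral geometry.

tetrahedral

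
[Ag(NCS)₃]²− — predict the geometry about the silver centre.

trigonal planar

Ligand charges: each isothiocyanate is −1. With an overall charge of −2 the silver centre must be in the +1 oxidation state.
Silver is a group-11 element; Ag(I) is therefore d¹⁰.
With 3 monodentate ligands the coordination number is 3.
Three ligands around a d¹⁰ centre minimise repulsion in a trigonal-planar arrangement.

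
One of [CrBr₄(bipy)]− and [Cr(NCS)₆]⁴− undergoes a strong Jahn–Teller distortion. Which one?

[Cr(NCS)₆]⁴−

[CrBr₄(bipy)]−: Ligand charges: each bromide is −1; 2,2′-bipyridine is neutral. With an overall charge of −1 the chromium centre must be in the +3 oxidation state. Cr sits in group 6, so the d-electron count is 6 − 3 = 3. The d³ configuration leaves the e_g set evenly filled (or empty) — no strong Jahn–Teller driving force.
[Cr(NCS)₆]⁴−: Each isothiocyanate is −1; balancing the −4 overall charge requires Cr(II). Chromium is a group-6 element; Cr(II) is therefore d⁴. Isothiocyanate is a weak-field ligand for a first-row metal, so the complex is high-spin. The t₂g³e_g¹ (high-spin) configuration has an unevenly filled e_g set; the Jahn–Teller theorem predicts a tetragonal distortion (typically axial elongation) to lift the degeneracy.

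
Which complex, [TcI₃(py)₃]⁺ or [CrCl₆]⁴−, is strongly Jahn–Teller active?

[CrCl₆]⁴−

[TcI₃(py)₃]⁺: Ligand charges: each iodide is −1; pyridine is neutral. With an overall charge of +1 the technetium centre must be in the +4 oxidation state. Technetium is a group-7 element; Tc(IV) is therefore d³. The d³ configuration leaves the e_g set evenly filled (or empty) — no strong Jahn–Teller driving force.
[CrCl₆]⁴−: Each chloride is −1; balancing the −4 overall charge requires Cr(II). Group 6 minus oxidation state 2 gives a d⁴ configuration. Chloride is a weak-field ligand for a first-row metal, so the complex is high-spin. The t₂g³e_g¹ (high-spin) configuration has an unevenly filled e_g set; the Jahn–Teller theorem predicts a tetragonal distortion (typically axial elongation) to lift the degeneracy.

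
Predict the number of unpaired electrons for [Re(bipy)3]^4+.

Summing ligand charges against the +4 overall charge gives an oxidation state of +4 for rhenium.
Rhenium is a group-7 element; Re(IV) is therefore d³.
Counting donor atoms: 3×2,2′-bipyridine (bidentate) → 6 donors. Coordination number = 6.
In an octahedral field the d³ configuration is t₂g³e_g⁰ (only one arrangement possible), giving 3 unpaired electrons.

3 unpaired electrons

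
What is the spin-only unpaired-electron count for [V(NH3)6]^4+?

1

Summing ligand charges against the +4 overall charge gives an oxidation state of +4 for vanadium.
V sits in group 5, so the d-electron count is 5 − 4 = 1.
In an octahedral field the d¹ configuration is t₂g¹e_g⁰ (only one arrangement possible), giving 1 unpaired electron.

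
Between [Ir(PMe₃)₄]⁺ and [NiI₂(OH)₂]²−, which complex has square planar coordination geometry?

[Ir(PMe₃)₄]⁺

For [Ir(PMe₃)₄]⁺: Trimethylphosphine is neutral; balancing the +1 overall charge requires Ir(I). Iridium is a group-9 element; Ir(I) is therefore d⁸. A 5d d⁸ ion has a large crystal-field splitting; square planar leaves the high-energy d_{x²−y²} orbital empty and maximises CFSE. → square planar.
For [NiI₂(OH)₂]²−: Each iodide is −1; each hydroxide is −1; balancing the −2 overall charge requires Ni(II). Nickel is a group-10 element; Ni(II) is therefore d⁸. Hydroxide and iodide are weak-field ligands. With weak-field ligands the CFSE gain from square planar is small, so a 3d d⁸ ion takes the sterically preferred tetrahedral geometry. → tetrahedral.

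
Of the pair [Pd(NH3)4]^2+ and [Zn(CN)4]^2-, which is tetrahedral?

[Zn(CN)4]^2-

For [Pd(NH3)4]^2+: Summing ligand charges against the +2 overall charge gives an oxidation state of +2 for palladium. Palladium is a group-10 element; Pd(II) is therefore d⁸. A 4d d⁸ ion has a large crystal-field splitting; square planar leaves the high-energy d_{x²−y²} orbital empty and maximises CFSE. → square planar.
For [Zn(CN)4]^2-: Each cyanide is −1; balancing the −2 overall charge requires Zn(II). Zinc is a group-12 element; Zn(II) is therefore d¹⁰. A d¹⁰ ion has no crystal-field stabilisation preference between square planar and tetrahedral, so four ligands adopt the sterically favoured tetrahedral geometry. → tetrahedral.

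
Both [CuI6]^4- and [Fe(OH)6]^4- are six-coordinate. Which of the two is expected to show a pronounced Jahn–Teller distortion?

[CuI6]^4-: Each iodide is −1; balancing the −4 overall charge requires Cu(II). Copper is a group-11 element; Cu(II) is therefore d⁹. The t₂g⁶e_g³ configuration has an unevenly filled e_g set; the Jahn–Teller theorem predicts a tetragonal distortion (typically axial elongation) to lift the degeneracy.
[Fe(OH)6]^4-: Ligand charges: each hydroxide is −1. With an overall charge of −4 the iron centre must be in the +2 oxidation state. Iron is a group-8 element; Fe(II) is therefore d⁶. Hydroxide is a weak-field ligand for a first-row metal, so the complex is high-spin. The d⁶ configuration leaves the e_g set evenly filled (or empty) — no strong Jahn–Teller driving force.

[CuI6]^4-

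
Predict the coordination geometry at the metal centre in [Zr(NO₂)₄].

Summing ligand charges against the 0 overall charge gives an oxidation state of +4 for zirconium.
Group 4 minus oxidation state 4 gives a d⁰ configuration.
With 4 monodentate ligands the coordination number is 4.
A d⁰ ion has no crystal-field stabilisation preference between square planar and tetrahedral, so four ligands adopt the sterically favoured tetrahedral geometry.

tetrahedral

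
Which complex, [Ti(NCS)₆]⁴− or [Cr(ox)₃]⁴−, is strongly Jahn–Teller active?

[Ti(NCS)₆]⁴−: Summing ligand charges against the −4 overall charge gives an oxidation state of +2 for titanium. Titanium is a group-4 element; Ti(II) is therefore d². The d² configuration leaves the e_g set evenly filled (or empty) — no strong Jahn–Teller driving force.
[Cr(ox)₃]⁴−: Ligand charges: each oxalate is −2. With an overall charge of −4 the chromium centre must be in the +2 oxidation state. Cr sits in group 6, so the d-electron count is 6 − 2 = 4. Oxalate is a weak-field ligand for a first-row metal, so the complex is high-spin. The t₂g³e_g¹ (high-spin) configuration has an unevenly filled e_g set; the Jahn–Teller theorem predicts a tetragonal distortion (typically axial elongation) to lift the degeneracy.

[Cr(ox)₃]⁴−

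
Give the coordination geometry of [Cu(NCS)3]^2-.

Summing ligand charges against the −2 overall charge gives an oxidation state of +1 for copper.
Cu sits in group 11, so the d-electron count is 11 − 1 = 10.
With 3 monodentate ligands the coordination number is 3.
Three ligands around a d¹⁰ centre minimise repulsion in a trigonal-planar arrangement.

trigonal planar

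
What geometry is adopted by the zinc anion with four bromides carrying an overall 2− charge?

Summing ligand charges against the −2 overall charge gives an oxidation state of +2 for zinc.
Group 12 minus oxidation state 2 gives a d¹⁰ configuration.
Coordination number: 4.
A d¹⁰ ion has no crystal-field stabilisation preference between square planar and tetrahedral, so four ligands adopt the sterically favoured tetrahedral geometry.

tetrahedral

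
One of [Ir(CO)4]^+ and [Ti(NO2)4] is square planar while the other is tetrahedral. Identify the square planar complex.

[Ir(CO)4]^+

For [Ir(CO)4]^+: Ligand charges: carbonyl is neutral. With an overall charge of +1 the iridium centre must be in the +1 oxidation state. Ir sits in group 9, so the d-electron count is 9 − 1 = 8. A 5d d⁸ ion has a large crystal-field splitting; square planar leaves the high-energy d_{x²−y²} orbital empty and maximises CFSE. → square planar.
For [Ti(NO2)4]: Summing ligand charges against the 0 overall charge gives an oxidation state of +4 for titanium. Ti sits in group 4, so the d-electron count is 4 − 4 = 0. A d⁰ ion has no crystal-field stabilisation preference between square planar and tetrahedral, so four ligands adopt the sterically favoured tetrahedral geometry. → tetrahedral.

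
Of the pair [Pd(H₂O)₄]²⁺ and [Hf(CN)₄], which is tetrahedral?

[Hf(CN)₄]

For [Pd(H₂O)₄]²⁺: Water is neutral; balancing the +2 overall charge requires Pd(II). Group 10 minus oxidation state 2 gives a d⁸ configuration. A 4d d⁸ ion has a large crystal-field splitting; square planar leaves the high-energy d_{x²−y²} orbital empty and maximises CFSE. → square planar.
For [Hf(CN)₄]: Ligand charges: each cyanide is −1. With an overall charge of 0 the hafnium centre must be in the +4 oxidation state. Group 4 minus oxidation state 4 gives a d⁰ configuration. A d⁰ ion has no crystal-field stabilisation preference between square planar and tetrahedral, so four ligands adopt the sterically favoured tetrahedral geometry. → tetrahedral.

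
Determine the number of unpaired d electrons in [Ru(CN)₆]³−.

1 unpaired electron

Ligand charges: each cyanide is −1. With an overall charge of −3 the ruthenium centre must be in the +3 oxidation state.
Ruthenium is a group-8 element; Ru(III) is therefore d⁵.
The spin state decides the count: a 4d ion has a large Δₒ and is invariably low-spin.
An octahedral low-spin d⁵ ion is t₂g⁵e_g⁰, giving 1 unpaired electron.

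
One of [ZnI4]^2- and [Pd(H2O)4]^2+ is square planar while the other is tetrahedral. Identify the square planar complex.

For [ZnI4]^2-: Summing ligand charges against the −2 overall charge gives an oxidation state of +2 for zinc. Group 12 minus oxidation state 2 gives a d¹⁰ configuration. A d¹⁰ ion has no crystal-field stabilisation preference between square planar and tetrahedral, so four ligands adopt the sterically favoured tetrahedral geometry. → tetrahedral.
For [Pd(H2O)4]^2+: Summing ligand charges against the +2 overall charge gives an oxidation state of +2 for palladium. Group 10 minus oxidation state 2 gives a d⁸ configuration. A 4d d⁸ ion has a large crystal-field splitting; square planar leaves the high-energy d_{x²−y²} orbital empty and maximises CFSE. → square planar.

[Pd(H2O)4]^2+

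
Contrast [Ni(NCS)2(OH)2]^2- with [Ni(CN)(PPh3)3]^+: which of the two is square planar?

For [Ni(NCS)2(OH)2]^2-: Ligand charges: each isothiocyanate is −1; each hydroxide is −1. With an overall charge of −2 the nickel centre must be in the +2 oxidation state. Group 10 minus oxidation state 2 gives a d⁸ configuration. Hydroxide and isothiocyanate are weak-field ligands. With weak-field ligands the CFSE gain from square planar is small, so a 3d d⁸ ion takes the sterically preferred tetrahedral geometry. → tetrahedral.
For [Ni(CN)(PPh3)3]^+: Each cyanide is −1; triphenylphosphine is neutral; balancing the +1 overall charge requires Ni(II). Nickel is a group-10 element; Ni(II) is therefore d⁸. Cyanide and triphenylphosphine are strong-field ligands (high in the spectrochemical series). A 3d d⁸ ion with strong-field ligands gains enough CFSE to favour square planar over tetrahedral. → square planar.

[Ni(CN)(PPh3)3]^+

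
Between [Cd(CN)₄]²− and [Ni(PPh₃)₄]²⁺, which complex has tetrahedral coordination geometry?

[Cd(CN)₄]²−

For [Cd(CN)₄]²−: Ligand charges: each cyanide is −1. With an overall charge of −2 the cadmium centre must be in the +2 oxidation state. Cd sits in group 12, so the d-electron count is 12 − 2 = 10. A d¹⁰ ion has no crystal-field stabilisation preference between square planar and tetrahedral, so four ligands adopt the sterically favoured tetrahedral geometry. → tetrahedral.
For [Ni(PPh₃)₄]²⁺: Triphenylphosphine is neutral; balancing the +2 overall charge requires Ni(II). Ni sits in group 10, so the d-electron count is 10 − 2 = 8. Triphenylphosphine is a strong-field ligand (high in the spectrochemical series). A 3d d⁸ ion with strong-field ligands gains enough CFSE to favour square planar over tetrahedral. → square planar.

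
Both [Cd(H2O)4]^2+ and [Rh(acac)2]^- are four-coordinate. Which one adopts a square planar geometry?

For [Cd(H2O)4]^2+: Water is neutral; balancing the +2 overall charge requires Cd(II). Group 12 minus oxidation state 2 gives a d¹⁰ configuration. A d¹⁰ ion has no crystal-field stabilisation preference between square planar and tetrahedral, so four ligands adopt the sterically favoured tetrahedral geometry. → tetrahedral.
For [Rh(acac)2]^-: Each acetylacetonate is −1; balancing the −1 overall charge requires Rh(I). Rh sits in group 9, so the d-electron count is 9 − 1 = 8. A 4d d⁸ ion has a large crystal-field splitting; square planar leaves the high-energy d_{x²−y²} orbital empty and maximises CFSE. → square planar.

[Rh(acac)2]^-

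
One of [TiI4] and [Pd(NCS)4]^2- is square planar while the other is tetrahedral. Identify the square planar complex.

[Pd(NCS)4]^2-

For [TiI4]: Ligand charges: each iodide is −1. With an overall charge of 0 the titanium centre must be in the +4 oxidation state. Titanium is a group-4 element; Ti(IV) is therefore d⁰. A d⁰ ion has no crystal-field stabilisation preference between square planar and tetrahedral, so four ligands adopt the sterically favoured tetrahedral geometry. → tetrahedral.
For [Pd(NCS)4]^2-: Summing ligand charges against the −2 overall charge gives an oxidation state of +2 for palladium. Group 10 minus oxidation state 2 gives a d⁸ configuration. A 4d d⁸ ion has a large crystal-field splitting; square planar leaves the high-energy d_{x²−y²} orbital empty and maximises CFSE. → square planar.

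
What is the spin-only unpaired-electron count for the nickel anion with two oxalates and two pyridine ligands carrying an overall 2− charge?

2

Summing ligand charges against the −2 overall charge gives an oxidation state of +2 for nickel.
Ni sits in group 10, so the d-electron count is 10 − 2 = 8.
Counting donor atoms: 2×oxalate (bidentate) → 4 donors; 2×pyridine (monodentate) → 2 donors. Coordination number = 6.
In an octahedral field the d⁸ configuration is t₂g⁶e_g² (only one arrangement possible), giving 2 unpaired electrons.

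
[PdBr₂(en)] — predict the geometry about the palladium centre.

square planar

Ligand charges: each bromide is −1; ethylenediamine is neutral. With an overall charge of 0 the palladium centre must be in the +2 oxidation state.
Pd sits in group 10, so the d-electron count is 10 − 2 = 8.
Counting donor atoms: 2×bromide (monodentate) → 2 donors; 1×ethylenediamine (bidentate) → 2 donors. Coordination number = 4.
A 4d d⁸ ion has a large crystal-field splitting; square planar leaves the high-energy d_{x²−y²} orbital empty and maximises CFSE.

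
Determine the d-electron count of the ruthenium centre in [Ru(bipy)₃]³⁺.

d⁵

Ligand charges: 2,2′-bipyridine is neutral. With an overall charge of +3 the ruthenium centre must be in the +3 oxidation state.
Group 8 minus oxidation state 3 gives a d⁵ configuration.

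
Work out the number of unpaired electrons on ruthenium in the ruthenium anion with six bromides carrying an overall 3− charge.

1

Ligand charges: each bromide is −1. With an overall charge of −3 the ruthenium centre must be in the +3 oxidation state.
Ru sits in group 8, so the d-electron count is 8 − 3 = 5.
The spin state decides the count: a 4d ion has a large Δₒ and is invariably low-spin.
An octahedral low-spin d⁵ ion is t₂g⁵e_g⁰, giving 1 unpaired electron.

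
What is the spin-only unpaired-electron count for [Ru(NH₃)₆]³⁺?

Summing ligand charges against the +3 overall charge gives an oxidation state of +3 for ruthenium.
Ru sits in group 8, so the d-electron count is 8 − 3 = 5.
The spin state decides the count: a 4d ion has a large Δₒ and is invariably low-spin.
An octahedral low-spin d⁵ ion is t₂g⁵e_g⁰, giving 1 unpaired electron.

1 unpaired electron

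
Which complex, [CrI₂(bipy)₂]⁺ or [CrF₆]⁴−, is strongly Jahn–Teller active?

[CrF₆]⁴−

[CrI₂(bipy)₂]⁺: Summing ligand charges against the +1 overall charge gives an oxidation state of +3 for chromium. Cr sits in group 6, so the d-electron count is 6 − 3 = 3. The d³ configuration leaves the e_g set evenly filled (or empty) — no strong Jahn–Teller driving force.
[CrF₆]⁴−: Ligand charges: each fluoride is −1. With an overall charge of −4 the chromium centre must be in the +2 oxidation state. Chromium is a group-6 element; Cr(II) is therefore d⁴. Fluoride is a weak-field ligand for a first-row metal, so the complex is high-spin. The t₂g³e_g¹ (high-spin) configuration has an unevenly filled e_g set; the Jahn–Teller theorem predicts a tetragonal distortion (typically axial elongation) to lift the degeneracy.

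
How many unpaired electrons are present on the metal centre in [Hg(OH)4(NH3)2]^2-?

Ligand charges: each hydroxide is −1; ammonia is neutral. With an overall charge of −2 the mercury centre must be in the +2 oxidation state.
Mercury is a group-12 element; Hg(II) is therefore d¹⁰.
In an octahedral field the d¹⁰ configuration is t₂g⁶e_g⁴, giving 0 unpaired electrons.

0 unpaired electrons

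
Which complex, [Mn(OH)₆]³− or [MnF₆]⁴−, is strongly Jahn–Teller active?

[Mn(OH)₆]³−: Summing ligand charges against the −3 overall charge gives an oxidation state of +3 for manganese. Manganese is a group-7 element; Mn(III) is therefore d⁴. Hydroxide is a weak-field ligand for a first-row metal, so the complex is high-spin. The t₂g³e_g¹ (high-spin) configuration has an unevenly filled e_g set; the Jahn–Teller theorem predicts a tetragonal distortion (typically axial elongation) to lift the degeneracy.
[MnF₆]⁴−: Ligand charges: each fluoride is −1. With an overall charge of −4 the manganese centre must be in the +2 oxidation state. Group 7 minus oxidation state 2 gives a d⁵ configuration. Fluoride is a weak-field ligand for a first-row metal, so the complex is high-spin. The d⁵ configuration leaves the e_g set evenly filled (or empty) — no strong Jahn–Teller driving force.

[Mn(OH)₆]³−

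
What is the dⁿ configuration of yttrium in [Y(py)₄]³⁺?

Pyridine is neutral; balancing the +3 overall charge requires Y(III).
Group 3 minus oxidation state 3 gives a d⁰ configuration.

d0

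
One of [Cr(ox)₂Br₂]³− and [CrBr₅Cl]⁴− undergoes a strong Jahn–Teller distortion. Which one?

[CrBr₅Cl]⁴−

[Cr(ox)₂Br₂]³−: Summing ligand charges against the −3 overall charge gives an oxidation state of +3 for chromium. Cr sits in group 6, so the d-electron count is 6 − 3 = 3. The d³ configuration leaves the e_g set evenly filled (or empty) — no strong Jahn–Teller driving force.
[CrBr₅Cl]⁴−: Ligand charges: each bromide is −1; each chloride is −1. With an overall charge of −4 the chromium centre must be in the +2 oxidation state. Cr sits in group 6, so the d-electron count is 6 − 2 = 4. Bromide and chloride are weak-field ligands for a first-row metal, so the complex is high-spin. The t₂g³e_g¹ (high-spin) configuration has an unevenly filled e_g set; the Jahn–Teller theorem predicts a tetragonal distortion (typically axial elongation) to lift the degeneracy.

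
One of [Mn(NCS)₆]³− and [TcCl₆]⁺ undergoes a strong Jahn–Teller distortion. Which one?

[Mn(NCS)₆]³−

[Mn(NCS)₆]³−: Ligand charges: each isothiocyanate is −1. With an overall charge of −3 the manganese centre must be in the +3 oxidation state. Mn sits in group 7, so the d-electron count is 7 − 3 = 4. Isothiocyanate is a weak-field ligand for a first-row metal, so the complex is high-spin. The t₂g³e_g¹ (high-spin) configuration has an unevenly filled e_g set; the Jahn–Teller theorem predicts a tetragonal distortion (typically axial elongation) to lift the degeneracy.
[TcCl₆]⁺: Summing ligand charges against the +1 overall charge gives an oxidation state of +7 for technetium. Technetium is a group-7 element; Tc(VII) is therefore d⁰. The d⁰ configuration leaves the e_g set evenly filled (or empty) — no strong Jahn–Teller driving force.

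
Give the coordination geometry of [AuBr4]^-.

square planar

Ligand charges: each bromide is −1. With an overall charge of −1 the gold centre must be in the +3 oxidation state.
Au sits in group 11, so the d-electron count is 11 − 3 = 8.
With 4 monodentate ligands the coordination number is 4.
A 5d d⁸ ion has a large crystal-field splitting; square planar leaves the high-energy d_{x²−y²} orbital empty and maximises CFSE.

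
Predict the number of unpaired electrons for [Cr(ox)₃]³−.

3 unpaired electrons

Summing ligand charges against the −3 overall charge gives an oxidation state of +3 for chromium.
Chromium is a group-6 element; Cr(III) is therefore d³.
Counting donor atoms: 3×oxalate (bidentate) → 6 donors. Coordination number = 6.
In an octahedral field the d³ configuration is t₂g³e_g⁰ (only one arrangement possible), giving 3 unpaired electrons.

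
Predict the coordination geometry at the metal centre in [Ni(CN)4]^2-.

square planar

Ligand charges: each cyanide is −1. With an overall charge of −2 the nickel centre must be in the +2 oxidation state.
Group 10 minus oxidation state 2 gives a d⁸ configuration.
Coordination number: 4.
Cyanide is a strong-field ligand (high in the spectrochemical series).
A 3d d⁸ ion with strong-field ligands gains enough CFSE to favour square planar over tetrahedral.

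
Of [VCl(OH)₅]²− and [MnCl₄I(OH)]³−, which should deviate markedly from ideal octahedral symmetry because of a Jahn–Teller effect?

[VCl(OH)₅]²−: Ligand charges: each chloride is −1; each hydroxide is −1. With an overall charge of −2 the vanadium centre must be in the +4 oxidation state. V sits in group 5, so the d-electron count is 5 − 4 = 1. The d¹ configuration leaves the e_g set evenly filled (or empty) — no strong Jahn–Teller driving force.
[MnCl₄I(OH)]³−: Summing ligand charges against the −3 overall charge gives an oxidation state of +3 for manganese. Manganese is a group-7 element; Mn(III) is therefore d⁴. Chloride, hydroxide, and iodide are weak-field ligands for a first-row metal, so the complex is high-spin. The t₂g³e_g¹ (high-spin) configuration has an unevenly filled e_g set; the Jahn–Teller theorem predicts a tetragonal distortion (typically axial elongation) to lift the degeneracy.

[MnCl₄I(OH)]³−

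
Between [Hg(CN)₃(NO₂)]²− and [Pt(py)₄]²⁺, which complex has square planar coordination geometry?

For [Hg(CN)₃(NO₂)]²−: Ligand charges: each cyanide is −1; each nitro (N-bound nitrite) is −1. With an overall charge of −2 the mercury centre must be in the +2 oxidation state. Group 12 minus oxidation state 2 gives a d¹⁰ configuration. A d¹⁰ ion has no crystal-field stabilisation preference between square planar and tetrahedral, so four ligands adopt the sterically favoured tetrahedral geometry. → tetrahedral.
For [Pt(py)₄]²⁺: Ligand charges: pyridine is neutral. With an overall charge of +2 the platinum centre must be in the +2 oxidation state. Group 10 minus oxidation state 2 gives a d⁸ configuration. A 5d d⁸ ion has a large crystal-field splitting; square planar leaves the high-energy d_{x²−y²} orbital empty and maximises CFSE. → square planar.

[Pt(py)₄]²⁺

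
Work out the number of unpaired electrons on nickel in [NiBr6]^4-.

2

Summing ligand charges against the −4 overall charge gives an oxidation state of +2 for nickel.
Ni sits in group 10, so the d-electron count is 10 − 2 = 8.
In an octahedral field the d⁸ configuration is t₂g⁶e_g² (only one arrangement possible), giving 2 unpaired electrons.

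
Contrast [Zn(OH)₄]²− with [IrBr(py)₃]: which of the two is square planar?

[IrBr(py)₃]

For [Zn(OH)₄]²−: Summing ligand charges against the −2 overall charge gives an oxidation state of +2 for zinc. Group 12 minus oxidation state 2 gives a d¹⁰ configuration. A d¹⁰ ion has no crystal-field stabilisation preference between square planar and tetrahedral, so four ligands adopt the sterically favoured tetrahedral geometry. → tetrahedral.
For [IrBr(py)₃]: Ligand charges: each bromide is −1; pyridine is neutral. With an overall charge of 0 the iridium centre must be in the +1 oxidation state. Ir sits in group 9, so the d-electron count is 9 − 1 = 8. A 5d d⁸ ion has a large crystal-field splitting; square planar leaves the high-energy d_{x²−y²} orbital empty and maximises CFSE. → square planar.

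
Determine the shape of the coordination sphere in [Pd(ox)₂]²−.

square planar

Summing ligand charges against the −2 overall charge gives an oxidation state of +2 for palladium.
Palladium is a group-10 element; Pd(II) is therefore d⁸.
Counting donor atoms: 2×oxalate (bidentate) → 4 donors. Coordination number = 4.
A 4d d⁸ ion has a large crystal-field splitting; square planar leaves the high-energy d_{x²−y²} orbital empty and maximises CFSE.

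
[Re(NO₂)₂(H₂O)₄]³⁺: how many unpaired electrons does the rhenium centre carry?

2

Each nitro (N-bound nitrite) is −1; water is neutral; balancing the +3 overall charge requires Re(V).
Group 7 minus oxidation state 5 gives a d² configuration.
In an octahedral field the d² configuration is t₂g²e_g⁰ (only one arrangement possible), giving 2 unpaired electrons.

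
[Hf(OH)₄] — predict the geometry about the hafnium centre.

Each hydroxide is −1; balancing the 0 overall charge requires Hf(IV).
Hafnium is a group-4 element; Hf(IV) is therefore d⁰.
With 4 monodentate ligands the coordination number is 4.
A d⁰ ion has no crystal-field stabilisation preference between square planar and tetrahedral, so four ligands adopt the sterically favoured tetrahedral geometry.

tetrahedral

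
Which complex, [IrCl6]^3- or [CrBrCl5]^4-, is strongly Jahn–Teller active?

[IrCl6]^3-: Summing ligand charges against the −3 overall charge gives an oxidation state of +3 for iridium. Iridium is a group-9 element; Ir(III) is therefore d⁶. A 5d ion has a large Δₒ and is invariably low-spin. The d⁶ configuration leaves the e_g set evenly filled (or empty) — no strong Jahn–Teller driving force.
[CrBrCl5]^4-: Each bromide is −1; each chloride is −1; balancing the −4 overall charge requires Cr(II). Cr sits in group 6, so the d-electron count is 6 − 2 = 4. Bromide and chloride are weak-field ligands for a first-row metal, so the complex is high-spin. The t₂g³e_g¹ (high-spin) configuration has an unevenly filled e_g set; the Jahn–Teller theorem predicts a tetragonal distortion (typically axial elongation) to lift the degeneracy.

[CrBrCl5]^4-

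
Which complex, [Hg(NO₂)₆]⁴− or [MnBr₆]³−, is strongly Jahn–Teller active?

[Hg(NO₂)₆]⁴−: Ligand charges: each nitro (N-bound nitrite) is −1. With an overall charge of −4 the mercury centre must be in the +2 oxidation state. Hg sits in group 12, so the d-electron count is 12 − 2 = 10. The d¹⁰ configuration leaves the e_g set evenly filled (or empty) — no strong Jahn–Teller driving force.
[MnBr₆]³−: Summing ligand charges against the −3 overall charge gives an oxidation state of +3 for manganese. Manganese is a group-7 element; Mn(III) is therefore d⁴. Bromide is a weak-field ligand for a first-row metal, so the complex is high-spin. The t₂g³e_g¹ (high-spin) configuration has an unevenly filled e_g set; the Jahn–Teller theorem predicts a tetragonal distortion (typically axial elongation) to lift the degeneracy.

[MnBr₆]³−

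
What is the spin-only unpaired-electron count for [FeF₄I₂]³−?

5

Ligand charges: each fluoride is −1; each iodide is −1. With an overall charge of −3 the iron centre must be in the +3 oxidation state.
Fe sits in group 8, so the d-electron count is 8 − 3 = 5.
The spin state decides the count: Fluoride and iodide are weak-field ligands for a first-row metal, so the complex is high-spin.
An octahedral high-spin d⁵ ion is t₂g³e_g², giving 5 unpaired electrons.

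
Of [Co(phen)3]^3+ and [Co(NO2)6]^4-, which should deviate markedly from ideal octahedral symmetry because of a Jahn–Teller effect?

[Co(NO2)6]^4-

[Co(phen)3]^3+: Ligand charges: 1,10-phenanthroline is neutral. With an overall charge of +3 the cobalt centre must be in the +3 oxidation state. Group 9 minus oxidation state 3 gives a d⁶ configuration. Co(III) has an exceptionally large octahedral splitting and is low-spin with essentially every ligand except fluoride. The d⁶ configuration leaves the e_g set evenly filled (or empty) — no strong Jahn–Teller driving force.
[Co(NO2)6]^4-: Summing ligand charges against the −4 overall charge gives an oxidation state of +2 for cobalt. Cobalt is a group-9 element; Co(II) is therefore d⁷. Nitro (N-bound nitrite) is a strong-field ligand (high in the spectrochemical series) for a first-row metal, so the complex is low-spin. The t₂g⁶e_g¹ (low-spin) configuration has an unevenly filled e_g set; the Jahn–Teller theorem predicts a tetragonal distortion (typically axial elongation) to lift the degeneracy.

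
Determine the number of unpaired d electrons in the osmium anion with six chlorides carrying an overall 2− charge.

2

Summing ligand charges against the −2 overall charge gives an oxidation state of +4 for osmium.
Osmium is a group-8 element; Os(IV) is therefore d⁴.
The spin state decides the count: a 5d ion has a large Δₒ and is invariably low-spin.
An octahedral low-spin d⁴ ion is t₂g⁴e_g⁰, giving 2 unpaired electrons.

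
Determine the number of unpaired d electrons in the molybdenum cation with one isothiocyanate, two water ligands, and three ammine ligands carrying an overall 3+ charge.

Ligand charges: each isothiocyanate is −1; water is neutral; ammonia is neutral. With an overall charge of +3 the molybdenum centre must be in the +4 oxidation state.
Group 6 minus oxidation state 4 gives a d² configuration.
In an octahedral field the d² configuration is t₂g²e_g⁰ (only one arrangement possible), giving 2 unpaired electrons.

2 unpaired electrons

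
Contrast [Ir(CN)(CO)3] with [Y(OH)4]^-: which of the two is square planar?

[Ir(CN)(CO)3]

For [Ir(CN)(CO)3]: Ligand charges: each cyanide is −1; carbonyl is neutral. With an overall charge of 0 the iridium centre must be in the +1 oxidation state. Ir sits in group 9, so the d-electron count is 9 − 1 = 8. A 5d d⁸ ion has a large crystal-field splitting; square planar leaves the high-energy d_{x²−y²} orbital empty and maximises CFSE. → square planar.
For [Y(OH)4]^-: Each hydroxide is −1; balancing the −1 overall charge requires Y(III). Yttrium is a group-3 element; Y(III) is therefore d⁰. A d⁰ ion has no crystal-field stabilisation preference between square planar and tetrahedral, so four ligands adopt the sterically favoured tetrahedral geometry. → tetrahedral.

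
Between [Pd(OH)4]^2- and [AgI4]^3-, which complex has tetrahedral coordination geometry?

For [Pd(OH)4]^2-: Summing ligand charges against the −2 overall charge gives an oxidation state of +2 for palladium. Group 10 minus oxidation state 2 gives a d⁸ configuration. A 4d d⁸ ion has a large crystal-field splitting; square planar leaves the high-energy d_{x²−y²} orbital empty and maximises CFSE. → square planar.
For [AgI4]^3-: Each iodide is −1; balancing the −3 overall charge requires Ag(I). Group 11 minus oxidation state 1 gives a d¹⁰ configuration. A d¹⁰ ion has no crystal-field stabilisation preference between square planar and tetrahedral, so four ligands adopt the sterically favoured tetrahedral geometry. → tetrahedral.

[AgI4]^3-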